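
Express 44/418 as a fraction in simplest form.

44 = 2^2 × 11
418 = 2 × 11 × 19
gcd(44, 418) = 2 × 11 = 22.
Divide numerator and denominator by 22: 44/418 = 2/19.

2/19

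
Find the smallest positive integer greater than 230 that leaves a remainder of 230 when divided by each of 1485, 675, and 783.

N − 230 must be a common multiple of 1485, 675, and 783.
1485 = 3^3 × 5 × 11
675 = 3^3 × 5^2
783 = 3^3 × 29
LCM(1485, 675, 783) = 3^3 × 5^2 × 11 × 29 = 215325.
Smallest N > 230 is LCM + 230 = 215325 + 230 = 215555.

215555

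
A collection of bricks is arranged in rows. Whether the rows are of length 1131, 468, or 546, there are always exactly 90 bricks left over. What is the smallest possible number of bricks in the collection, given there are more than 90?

95094

N − 90 must be a common multiple of 1131, 468, and 546.
1131 = 3 × 13 × 29
468 = 2^2 × 3^2 × 13
546 = 2 × 3 × 7 × 13
LCM(1131, 468, 546) = 2^2 × 3^2 × 7 × 13 × 29 = 95004.
Smallest N > 90 is LCM + 90 = 95004 + 90 = 95094.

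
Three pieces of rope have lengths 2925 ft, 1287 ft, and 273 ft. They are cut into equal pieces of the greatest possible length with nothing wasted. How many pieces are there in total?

Piece length = gcd(2925, 1287, 273).
2925 = 3^2 × 5^2 × 13
1287 = 3^2 × 11 × 13
273 = 3 × 7 × 13
gcd(2925, 1287, 273) = 3 × 13 = 39.
Total pieces = 2925/39 + 1287/39 + 273/39 = 75 + 33 + 7 = 115.

115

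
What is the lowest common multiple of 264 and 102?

4488

264 = 2^3 × 3 × 11
102 = 2 × 3 × 17
LCM(264, 102) = 2^3 × 3 × 11 × 17 = 4488.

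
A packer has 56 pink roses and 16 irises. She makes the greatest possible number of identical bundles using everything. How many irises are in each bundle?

Number of bundles = gcd(56, 16).
56 = 2^3 × 7
16 = 2^4
gcd(56, 16) = 2^3 = 8.
irises per bundle = 16 / 8 = 2.

2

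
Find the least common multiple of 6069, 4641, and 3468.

315588

6069 = 3 × 7 × 17^2
4641 = 3 × 7 × 13 × 17
3468 = 2^2 × 3 × 17^2
LCM(6069, 4641, 3468) = 2^2 × 3 × 7 × 13 × 17^2 = 315588.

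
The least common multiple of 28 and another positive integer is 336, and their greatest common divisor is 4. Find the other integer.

gcd × lcm = product of the two integers, so the other integer is (4 × 336) / 28 = 48.

48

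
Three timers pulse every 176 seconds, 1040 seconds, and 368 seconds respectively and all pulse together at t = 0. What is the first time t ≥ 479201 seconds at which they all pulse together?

526240 seconds

Joint pulses occur at multiples of LCM(176, 1040, 368).
176 = 2^4 × 11
1040 = 2^4 × 5 × 13
368 = 2^4 × 23
LCM(176, 1040, 368) = 2^4 × 5 × 11 × 13 × 23 = 263120.
Smallest multiple of 263120 that is ≥ 479201: ⌈479201/263120⌉ × 263120 = 2 × 263120 = 526240.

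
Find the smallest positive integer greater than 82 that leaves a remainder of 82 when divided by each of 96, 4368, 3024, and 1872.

N − 82 must be a common multiple of 96, 4368, 3024, and 1872.
96 = 2^5 × 3
4368 = 2^4 × 3 × 7 × 13
3024 = 2^4 × 3^3 × 7
1872 = 2^4 × 3^2 × 13
LCM(96, 4368, 3024, 1872) = 2^5 × 3^3 × 7 × 13 = 78624.
Smallest N > 82 is LCM + 82 = 78624 + 82 = 78706.

78706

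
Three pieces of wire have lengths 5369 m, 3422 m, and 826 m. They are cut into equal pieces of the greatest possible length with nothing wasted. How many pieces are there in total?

Piece length = gcd(5369, 3422, 826).
5369 = 7 × 13 × 59
3422 = 2 × 29 × 59
826 = 2 × 7 × 59
gcd(5369, 3422, 826) = 59.
Total pieces = 5369/59 + 3422/59 + 826/59 = 91 + 58 + 14 = 163.

163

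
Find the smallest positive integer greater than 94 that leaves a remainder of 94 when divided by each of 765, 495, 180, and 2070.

N − 94 must be a common multiple of 765, 495, 180, and 2070.
765 = 3^2 × 5 × 17
495 = 3^2 × 5 × 11
180 = 2^2 × 3^2 × 5
2070 = 2 × 3^2 × 5 × 23
LCM(765, 495, 180, 2070) = 2^2 × 3^2 × 5 × 11 × 17 × 23 = 774180.
Smallest N > 94 is LCM + 94 = 774180 + 94 = 774274.

774274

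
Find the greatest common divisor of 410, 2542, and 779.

410 = 2 × 5 × 41
2542 = 2 × 31 × 41
779 = 19 × 41
gcd(410, 2542, 779) = 41.

41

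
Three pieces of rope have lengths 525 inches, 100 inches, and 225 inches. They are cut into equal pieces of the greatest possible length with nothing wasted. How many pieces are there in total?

34

Piece length = gcd(525, 100, 225).
525 = 3 × 5^2 × 7
100 = 2^2 × 5^2
225 = 3^2 × 5^2
gcd(525, 100, 225) = 5^2 = 25.
Total pieces = 525/25 + 100/25 + 225/25 = 21 + 4 + 9 = 34.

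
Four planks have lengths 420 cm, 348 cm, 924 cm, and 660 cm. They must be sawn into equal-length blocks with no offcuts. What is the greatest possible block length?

This is the greatest common divisor of 420, 348, 924, and 660.
420 = 2^2 × 3 × 5 × 7
348 = 2^2 × 3 × 29
924 = 2^2 × 3 × 7 × 11
660 = 2^2 × 3 × 5 × 11
gcd(420, 348, 924, 660) = 2^2 × 3 = 12.

12 cm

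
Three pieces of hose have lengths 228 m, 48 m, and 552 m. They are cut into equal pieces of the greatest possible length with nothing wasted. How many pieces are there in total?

69

Piece length = gcd(228, 48, 552).
228 = 2^2 × 3 × 19
48 = 2^4 × 3
552 = 2^3 × 3 × 23
gcd(228, 48, 552) = 2^2 × 3 = 12.
Total pieces = 228/12 + 48/12 + 552/12 = 19 + 4 + 46 = 69.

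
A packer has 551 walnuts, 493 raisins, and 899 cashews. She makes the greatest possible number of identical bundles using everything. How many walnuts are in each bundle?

Number of bundles = gcd(551, 493, 899).
551 = 19 × 29
493 = 17 × 29
899 = 29 × 31
gcd(551, 493, 899) = 29.
walnuts per bundle = 551 / 29 = 19.

19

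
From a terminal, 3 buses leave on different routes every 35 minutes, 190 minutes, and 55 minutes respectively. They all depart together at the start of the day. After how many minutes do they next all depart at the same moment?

They coincide at every common multiple of the periods; the first is the LCM.
35 = 5 × 7
190 = 2 × 5 × 19
55 = 5 × 11
LCM(35, 190, 55) = 2 × 5 × 7 × 11 × 19 = 14630.

14630 minutes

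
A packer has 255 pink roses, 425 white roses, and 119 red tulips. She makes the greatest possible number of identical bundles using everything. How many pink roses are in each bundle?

Number of bundles = gcd(255, 425, 119).
255 = 3 × 5 × 17
425 = 5^2 × 17
119 = 7 × 17
gcd(255, 425, 119) = 17.
pink roses per bundle = 255 / 17 = 15.

15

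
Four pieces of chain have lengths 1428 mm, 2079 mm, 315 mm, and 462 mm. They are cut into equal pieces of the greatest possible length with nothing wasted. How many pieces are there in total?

204

Piece length = gcd(1428, 2079, 315, 462).
1428 = 2^2 × 3 × 7 × 17
2079 = 3^3 × 7 × 11
315 = 3^2 × 5 × 7
462 = 2 × 3 × 7 × 11
gcd(1428, 2079, 315, 462) = 3 × 7 = 21.
Total pieces = 1428/21 + 2079/21 + 315/21 + 462/21 = 68 + 99 + 15 + 22 = 204.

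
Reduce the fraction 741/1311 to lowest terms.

741 = 3 × 13 × 19
1311 = 3 × 19 × 23
gcd(741, 1311) = 3 × 19 = 57.
Divide numerator and denominator by 57: 741/1311 = 13/23.

13/23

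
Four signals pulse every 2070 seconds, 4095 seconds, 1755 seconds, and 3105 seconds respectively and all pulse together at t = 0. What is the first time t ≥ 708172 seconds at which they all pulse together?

1130220 seconds

Joint pulses occur at multiples of LCM(2070, 4095, 1755, 3105).
2070 = 2 × 3^2 × 5 × 23
4095 = 3^2 × 5 × 7 × 13
1755 = 3^3 × 5 × 13
3105 = 3^3 × 5 × 23
LCM(2070, 4095, 1755, 3105) = 2 × 3^3 × 5 × 7 × 13 × 23 = 565110.
Smallest multiple of 565110 that is ≥ 708172: ⌈708172/565110⌉ × 565110 = 2 × 565110 = 1130220.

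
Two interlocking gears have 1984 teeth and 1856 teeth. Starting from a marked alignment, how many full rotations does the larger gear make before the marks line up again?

The first common completion time is the LCM of the periods.
1984 = 2^6 × 31
1856 = 2^6 × 29
LCM(1984, 1856) = 2^6 × 29 × 31 = 57536.
Rotations for period 1984: 57536 / 1984 = 29.

29 rotations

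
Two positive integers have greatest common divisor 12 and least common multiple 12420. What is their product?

For any two positive integers, gcd × lcm = product = 12 × 12420 = 149040.

149040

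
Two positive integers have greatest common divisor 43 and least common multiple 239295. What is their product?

For any two positive integers, gcd × lcm = product = 43 × 239295 = 10289685.

10289685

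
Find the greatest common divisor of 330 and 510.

330 = 2 × 3 × 5 × 11
510 = 2 × 3 × 5 × 17
gcd(330, 510) = 2 × 3 × 5 = 30.

30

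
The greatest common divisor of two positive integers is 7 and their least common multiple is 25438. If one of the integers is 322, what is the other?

For two integers, gcd × lcm = product, so the other is (7 × 25438) / 322 = 178066 / 322 = 553.

553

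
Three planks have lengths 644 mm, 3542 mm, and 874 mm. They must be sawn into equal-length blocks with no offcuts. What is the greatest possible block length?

This is the greatest common divisor of 644, 3542, and 874.
644 = 2^2 × 7 × 23
3542 = 2 × 7 × 11 × 23
874 = 2 × 19 × 23
gcd(644, 3542, 874) = 2 × 23 = 46.

46 mm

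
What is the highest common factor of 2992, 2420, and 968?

44

2992 = 2^4 × 11 × 17
2420 = 2^2 × 5 × 11^2
968 = 2^3 × 11^2
gcd(2992, 2420, 968) = 2^2 × 11 = 44.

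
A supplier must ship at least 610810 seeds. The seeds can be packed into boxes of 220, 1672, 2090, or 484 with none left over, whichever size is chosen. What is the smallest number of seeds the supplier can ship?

The number of seeds must be a common multiple of 220, 1672, 2090, and 484, so a multiple of their LCM.
220 = 2^2 × 5 × 11
1672 = 2^3 × 11 × 19
2090 = 2 × 5 × 11 × 19
484 = 2^2 × 11^2
LCM(220, 1672, 2090, 484) = 2^3 × 5 × 11^2 × 19 = 91960.
Smallest multiple of 91960 that is ≥ 610810: ⌈610810/91960⌉ × 91960 = 7 × 91960 = 643720.

643720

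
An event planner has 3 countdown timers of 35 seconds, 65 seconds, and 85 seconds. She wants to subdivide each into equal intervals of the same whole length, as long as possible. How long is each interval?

5 seconds

The interval must divide each timer length; the longest such is the gcd.
35 = 5 × 7
65 = 5 × 13
85 = 5 × 17
gcd(35, 65, 85) = 5.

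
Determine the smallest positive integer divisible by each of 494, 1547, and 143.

494 = 2 × 13 × 19
1547 = 7 × 13 × 17
143 = 11 × 13
LCM(494, 1547, 143) = 2 × 7 × 11 × 13 × 17 × 19 = 646646.

646646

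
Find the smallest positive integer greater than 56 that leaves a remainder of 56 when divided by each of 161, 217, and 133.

94885

N − 56 must be a common multiple of 161, 217, and 133.
161 = 7 × 23
217 = 7 × 31
133 = 7 × 19
LCM(161, 217, 133) = 7 × 19 × 23 × 31 = 94829.
Smallest N > 56 is LCM + 56 = 94829 + 56 = 94885.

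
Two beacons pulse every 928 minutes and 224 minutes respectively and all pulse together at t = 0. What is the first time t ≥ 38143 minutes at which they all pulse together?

38976 minutes

Joint pulses occur at multiples of LCM(928, 224).
928 = 2^5 × 29
224 = 2^5 × 7
LCM(928, 224) = 2^5 × 7 × 29 = 6496.
Smallest multiple of 6496 that is ≥ 38143: ⌈38143/6496⌉ × 6496 = 6 × 6496 = 38976.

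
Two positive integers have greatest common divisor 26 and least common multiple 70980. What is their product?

1845480

For any two positive integers, gcd × lcm = product = 26 × 70980 = 1845480.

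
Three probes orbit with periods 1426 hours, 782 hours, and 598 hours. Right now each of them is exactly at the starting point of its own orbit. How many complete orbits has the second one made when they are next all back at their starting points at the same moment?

They are all back at their starting positions together after one LCM of the periods.
1426 = 2 × 23 × 31
782 = 2 × 17 × 23
598 = 2 × 13 × 23
LCM(1426, 782, 598) = 2 × 13 × 17 × 23 × 31 = 315146.
Orbits for period 782: 315146 / 782 = 403.

403 orbits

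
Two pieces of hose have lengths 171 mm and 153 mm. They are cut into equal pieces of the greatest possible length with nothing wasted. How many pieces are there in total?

Piece length = gcd(171, 153).
171 = 3^2 × 19
153 = 3^2 × 17
gcd(171, 153) = 3^2 = 9.
Total pieces = 171/9 + 153/9 = 19 + 17 = 36.

36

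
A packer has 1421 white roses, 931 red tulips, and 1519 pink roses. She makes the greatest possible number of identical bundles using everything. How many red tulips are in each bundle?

Number of bundles = gcd(1421, 931, 1519).
1421 = 7^2 × 29
931 = 7^2 × 19
1519 = 7^2 × 31
gcd(1421, 931, 1519) = 7^2 = 49.
red tulips per bundle = 931 / 49 = 19.

19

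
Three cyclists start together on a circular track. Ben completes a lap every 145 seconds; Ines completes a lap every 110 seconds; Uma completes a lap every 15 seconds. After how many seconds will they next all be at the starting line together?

9570 seconds

The first simultaneous occurrence is after LCM of the individual periods.
145 = 5 × 29
110 = 2 × 5 × 11
15 = 3 × 5
LCM(145, 110, 15) = 2 × 3 × 5 × 11 × 29 = 9570.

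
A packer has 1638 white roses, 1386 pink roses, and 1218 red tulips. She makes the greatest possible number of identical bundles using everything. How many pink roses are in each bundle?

Number of bundles = gcd(1638, 1386, 1218).
1638 = 2 × 3^2 × 7 × 13
1386 = 2 × 3^2 × 7 × 11
1218 = 2 × 3 × 7 × 29
gcd(1638, 1386, 1218) = 2 × 3 × 7 = 42.
pink roses per bundle = 1386 / 42 = 33.

33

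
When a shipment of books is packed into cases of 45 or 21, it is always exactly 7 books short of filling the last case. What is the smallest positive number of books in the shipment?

308

Being 7 short of a full case of size k means N ≡ −7 (mod k), i.e. N + 7 is a multiple of each size.
45 = 3^2 × 5
21 = 3 × 7
LCM(45, 21) = 3^2 × 5 × 7 = 315.
Smallest positive N is 315 − 7 = 308.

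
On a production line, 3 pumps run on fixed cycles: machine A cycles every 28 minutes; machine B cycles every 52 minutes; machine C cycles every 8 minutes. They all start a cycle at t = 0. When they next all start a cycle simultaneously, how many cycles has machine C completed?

91 cycles

The first common completion time is the LCM of the periods.
28 = 2^2 × 7
52 = 2^2 × 13
8 = 2^3
LCM(28, 52, 8) = 2^3 × 7 × 13 = 728.
Cycles for period 8: 728 / 8 = 91.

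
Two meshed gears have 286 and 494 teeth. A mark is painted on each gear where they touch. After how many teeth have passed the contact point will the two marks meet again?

The first simultaneous occurrence is after LCM of the individual periods.
286 = 2 × 11 × 13
494 = 2 × 13 × 19
LCM(286, 494) = 2 × 11 × 13 × 19 = 5434.

5434 teeth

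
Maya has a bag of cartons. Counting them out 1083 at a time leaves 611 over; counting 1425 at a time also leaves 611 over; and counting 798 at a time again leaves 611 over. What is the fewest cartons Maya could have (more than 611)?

N − 611 must be a common multiple of 1083, 1425, and 798.
1083 = 3 × 19^2
1425 = 3 × 5^2 × 19
798 = 2 × 3 × 7 × 19
LCM(1083, 1425, 798) = 2 × 3 × 5^2 × 7 × 19^2 = 379050.
Smallest N > 611 is LCM + 611 = 379050 + 611 = 379661.

379661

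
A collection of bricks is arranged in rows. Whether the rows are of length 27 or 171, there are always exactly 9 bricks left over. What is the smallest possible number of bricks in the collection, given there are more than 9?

N − 9 must be a common multiple of 27 and 171.
27 = 3^3
171 = 3^2 × 19
LCM(27, 171) = 3^3 × 19 = 513.
Smallest N > 9 is LCM + 9 = 513 + 9 = 522.

522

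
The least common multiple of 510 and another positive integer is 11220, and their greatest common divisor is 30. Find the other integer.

660

gcd × lcm = product of the two integers, so the other integer is (30 × 11220) / 510 = 660.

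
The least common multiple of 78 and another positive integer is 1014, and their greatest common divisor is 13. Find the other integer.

gcd × lcm = product of the two integers, so the other integer is (13 × 1014) / 78 = 169.

169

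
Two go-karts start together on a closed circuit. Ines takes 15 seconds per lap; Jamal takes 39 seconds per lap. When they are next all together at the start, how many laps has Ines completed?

They are all back at their starting positions together after one LCM of the periods.
15 = 3 × 5
39 = 3 × 13
LCM(15, 39) = 3 × 5 × 13 = 195.
Laps for period 15: 195 / 15 = 13.

13 laps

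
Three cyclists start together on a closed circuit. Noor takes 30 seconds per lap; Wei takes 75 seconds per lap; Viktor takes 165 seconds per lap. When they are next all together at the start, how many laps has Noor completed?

55 laps

They are all back at their starting positions together after one LCM of the periods.
30 = 2 × 3 × 5
75 = 3 × 5^2
165 = 3 × 5 × 11
LCM(30, 75, 165) = 2 × 3 × 5^2 × 11 = 1650.
Laps for period 30: 1650 / 30 = 55.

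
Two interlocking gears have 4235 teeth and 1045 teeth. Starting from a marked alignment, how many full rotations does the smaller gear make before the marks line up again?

77 rotations

All finish a whole number of cycles simultaneously at t = LCM of the periods.
4235 = 5 × 7 × 11^2
1045 = 5 × 11 × 19
LCM(4235, 1045) = 5 × 7 × 11^2 × 19 = 80465.
Rotations for period 1045: 80465 / 1045 = 77.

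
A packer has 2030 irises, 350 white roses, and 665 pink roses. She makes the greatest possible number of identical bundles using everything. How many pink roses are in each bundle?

19

Number of bundles = gcd(2030, 350, 665).
2030 = 2 × 5 × 7 × 29
350 = 2 × 5^2 × 7
665 = 5 × 7 × 19
gcd(2030, 350, 665) = 5 × 7 = 35.
pink roses per bundle = 665 / 35 = 19.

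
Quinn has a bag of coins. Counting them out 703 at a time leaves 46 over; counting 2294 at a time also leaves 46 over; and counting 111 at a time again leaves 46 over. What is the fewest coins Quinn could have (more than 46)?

N − 46 must be a common multiple of 703, 2294, and 111.
703 = 19 × 37
2294 = 2 × 31 × 37
111 = 3 × 37
LCM(703, 2294, 111) = 2 × 3 × 19 × 31 × 37 = 130758.
Smallest N > 46 is LCM + 46 = 130758 + 46 = 130804.

130804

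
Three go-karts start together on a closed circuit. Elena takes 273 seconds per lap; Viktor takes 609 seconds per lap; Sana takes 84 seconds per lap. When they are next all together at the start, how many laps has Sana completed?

377 laps

The first common completion time is the LCM of the periods.
273 = 3 × 7 × 13
609 = 3 × 7 × 29
84 = 2^2 × 3 × 7
LCM(273, 609, 84) = 2^2 × 3 × 7 × 13 × 29 = 31668.
Laps for period 84: 31668 / 84 = 377.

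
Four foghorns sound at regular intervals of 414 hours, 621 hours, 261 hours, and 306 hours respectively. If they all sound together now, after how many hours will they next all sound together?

We need the least common multiple of the intervals.
414 = 2 × 3^2 × 23
621 = 3^3 × 23
261 = 3^2 × 29
306 = 2 × 3^2 × 17
LCM(414, 621, 261, 306) = 2 × 3^3 × 17 × 23 × 29 = 612306.

612306 hours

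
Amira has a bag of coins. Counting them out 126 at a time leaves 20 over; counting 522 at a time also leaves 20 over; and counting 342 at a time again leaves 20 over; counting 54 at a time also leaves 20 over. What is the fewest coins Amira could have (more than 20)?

208298

N − 20 must be a common multiple of 126, 522, 342, and 54.
126 = 2 × 3^2 × 7
522 = 2 × 3^2 × 29
342 = 2 × 3^2 × 19
54 = 2 × 3^3
LCM(126, 522, 342, 54) = 2 × 3^3 × 7 × 19 × 29 = 208278.
Smallest N > 20 is LCM + 20 = 208278 + 20 = 208298.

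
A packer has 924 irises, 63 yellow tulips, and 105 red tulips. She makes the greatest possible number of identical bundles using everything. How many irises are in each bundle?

44

Number of bundles = gcd(924, 63, 105).
924 = 2^2 × 3 × 7 × 11
63 = 3^2 × 7
105 = 3 × 5 × 7
gcd(924, 63, 105) = 3 × 7 = 21.
irises per bundle = 924 / 21 = 44.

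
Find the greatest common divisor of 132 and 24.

12

132 = 2^2 × 3 × 11
24 = 2^3 × 3
gcd(132, 24) = 2^2 × 3 = 12.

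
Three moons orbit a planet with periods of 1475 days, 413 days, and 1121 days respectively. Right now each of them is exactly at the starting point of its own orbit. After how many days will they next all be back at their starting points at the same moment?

196175 days

The first simultaneous occurrence is after LCM of the individual periods.
1475 = 5^2 × 59
413 = 7 × 59
1121 = 19 × 59
LCM(1475, 413, 1121) = 5^2 × 7 × 19 × 59 = 196175.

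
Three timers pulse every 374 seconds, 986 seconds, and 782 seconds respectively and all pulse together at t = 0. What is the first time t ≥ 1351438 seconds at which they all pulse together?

Joint pulses occur at multiples of LCM(374, 986, 782).
374 = 2 × 11 × 17
986 = 2 × 17 × 29
782 = 2 × 17 × 23
LCM(374, 986, 782) = 2 × 11 × 17 × 23 × 29 = 249458.
Smallest multiple of 249458 that is ≥ 1351438: ⌈1351438/249458⌉ × 249458 = 6 × 249458 = 1496748.

1496748 seconds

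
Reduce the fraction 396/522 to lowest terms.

22/29

396 = 2^2 × 3^2 × 11
522 = 2 × 3^2 × 29
gcd(396, 522) = 2 × 3^2 = 18.
Divide numerator and denominator by 18: 396/522 = 22/29.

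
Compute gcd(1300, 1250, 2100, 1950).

50

1300 = 2^2 × 5^2 × 13
1250 = 2 × 5^4
2100 = 2^2 × 3 × 5^2 × 7
1950 = 2 × 3 × 5^2 × 13
gcd(1300, 1250, 2100, 1950) = 2 × 5^2 = 50.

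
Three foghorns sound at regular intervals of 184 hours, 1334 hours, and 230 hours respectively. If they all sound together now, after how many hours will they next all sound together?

The first simultaneous occurrence is after LCM of the individual periods.
184 = 2^3 × 23
1334 = 2 × 23 × 29
230 = 2 × 5 × 23
LCM(184, 1334, 230) = 2^3 × 5 × 23 × 29 = 26680.

26680 hours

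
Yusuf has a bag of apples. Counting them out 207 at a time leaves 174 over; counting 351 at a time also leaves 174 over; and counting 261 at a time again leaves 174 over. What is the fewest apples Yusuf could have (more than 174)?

234291

N − 174 must be a common multiple of 207, 351, and 261.
207 = 3^2 × 23
351 = 3^3 × 13
261 = 3^2 × 29
LCM(207, 351, 261) = 3^3 × 13 × 23 × 29 = 234117.
Smallest N > 174 is LCM + 174 = 234117 + 174 = 234291.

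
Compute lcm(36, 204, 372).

18972

36 = 2^2 × 3^2
204 = 2^2 × 3 × 17
372 = 2^2 × 3 × 31
LCM(36, 204, 372) = 2^2 × 3^2 × 17 × 31 = 18972.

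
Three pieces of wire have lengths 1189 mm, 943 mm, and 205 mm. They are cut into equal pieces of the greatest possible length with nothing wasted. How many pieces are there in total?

Piece length = gcd(1189, 943, 205).
1189 = 29 × 41
943 = 23 × 41
205 = 5 × 41
gcd(1189, 943, 205) = 41.
Total pieces = 1189/41 + 943/41 + 205/41 = 29 + 23 + 5 = 57.

57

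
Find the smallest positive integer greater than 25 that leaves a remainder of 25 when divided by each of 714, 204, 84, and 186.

N − 25 must be a common multiple of 714, 204, 84, and 186.
714 = 2 × 3 × 7 × 17
204 = 2^2 × 3 × 17
84 = 2^2 × 3 × 7
186 = 2 × 3 × 31
LCM(714, 204, 84, 186) = 2^2 × 3 × 7 × 17 × 31 = 44268.
Smallest N > 25 is LCM + 25 = 44268 + 25 = 44293.

44293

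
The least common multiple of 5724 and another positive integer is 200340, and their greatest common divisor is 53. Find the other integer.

1855

gcd × lcm = product of the two integers, so the other integer is (53 × 200340) / 5724 = 1855.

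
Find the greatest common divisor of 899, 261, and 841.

29

899 = 29 × 31
261 = 3^2 × 29
841 = 29^2
gcd(899, 261, 841) = 29.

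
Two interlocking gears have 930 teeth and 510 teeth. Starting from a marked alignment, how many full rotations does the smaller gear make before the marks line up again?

31 rotations

The first common completion time is the LCM of the periods.
930 = 2 × 3 × 5 × 31
510 = 2 × 3 × 5 × 17
LCM(930, 510) = 2 × 3 × 5 × 17 × 31 = 15810.
Rotations for period 510: 15810 / 510 = 31.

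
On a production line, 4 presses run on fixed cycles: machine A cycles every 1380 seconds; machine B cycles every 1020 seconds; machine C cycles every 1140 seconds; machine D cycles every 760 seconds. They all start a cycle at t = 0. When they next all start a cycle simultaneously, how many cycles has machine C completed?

782 cycles

They are all back at their starting positions together after one LCM of the periods.
1380 = 2^2 × 3 × 5 × 23
1020 = 2^2 × 3 × 5 × 17
1140 = 2^2 × 3 × 5 × 19
760 = 2^3 × 5 × 19
LCM(1380, 1020, 1140, 760) = 2^3 × 3 × 5 × 17 × 19 × 23 = 891480.
Cycles for period 1140: 891480 / 1140 = 782.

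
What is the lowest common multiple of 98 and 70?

490

98 = 2 × 7^2
70 = 2 × 5 × 7
LCM(98, 70) = 2 × 5 × 7^2 = 490.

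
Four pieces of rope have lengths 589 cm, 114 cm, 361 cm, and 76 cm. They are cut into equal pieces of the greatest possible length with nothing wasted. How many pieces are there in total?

60

Piece length = gcd(589, 114, 361, 76).
589 = 19 × 31
114 = 2 × 3 × 19
361 = 19^2
76 = 2^2 × 19
gcd(589, 114, 361, 76) = 19.
Total pieces = 589/19 + 114/19 + 361/19 + 76/19 = 31 + 6 + 19 + 4 = 60.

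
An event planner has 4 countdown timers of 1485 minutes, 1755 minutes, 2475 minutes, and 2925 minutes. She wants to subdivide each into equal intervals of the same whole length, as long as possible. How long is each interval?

The interval must divide each timer length; the longest such is the gcd.
1485 = 3^3 × 5 × 11
1755 = 3^3 × 5 × 13
2475 = 3^2 × 5^2 × 11
2925 = 3^2 × 5^2 × 13
gcd(1485, 1755, 2475, 2925) = 3^2 × 5 = 45.

45 minutes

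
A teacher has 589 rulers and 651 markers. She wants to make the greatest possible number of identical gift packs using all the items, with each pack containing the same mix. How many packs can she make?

The pack count must divide each quantity, so the greatest is gcd(589, 651).
589 = 19 × 31
651 = 3 × 7 × 31
gcd(589, 651) = 31.

31 packs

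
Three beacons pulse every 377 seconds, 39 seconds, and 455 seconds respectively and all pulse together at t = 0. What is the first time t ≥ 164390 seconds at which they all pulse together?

Joint pulses occur at multiples of LCM(377, 39, 455).
377 = 13 × 29
39 = 3 × 13
455 = 5 × 7 × 13
LCM(377, 39, 455) = 3 × 5 × 7 × 13 × 29 = 39585.
Smallest multiple of 39585 that is ≥ 164390: ⌈164390/39585⌉ × 39585 = 5 × 39585 = 197925.

197925 seconds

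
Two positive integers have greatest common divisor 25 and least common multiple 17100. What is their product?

For any two positive integers, gcd × lcm = product = 25 × 17100 = 427500.

427500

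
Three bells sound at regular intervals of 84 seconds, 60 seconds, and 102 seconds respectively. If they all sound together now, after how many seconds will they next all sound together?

7140 seconds

They coincide at every common multiple of the periods; the first is the LCM.
84 = 2^2 × 3 × 7
60 = 2^2 × 3 × 5
102 = 2 × 3 × 17
LCM(84, 60, 102) = 2^2 × 3 × 5 × 7 × 17 = 7140.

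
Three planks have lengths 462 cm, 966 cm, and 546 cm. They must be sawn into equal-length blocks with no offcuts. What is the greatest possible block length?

This is the greatest common divisor of 462, 966, and 546.
462 = 2 × 3 × 7 × 11
966 = 2 × 3 × 7 × 23
546 = 2 × 3 × 7 × 13
gcd(462, 966, 546) = 2 × 3 × 7 = 42.

42 cm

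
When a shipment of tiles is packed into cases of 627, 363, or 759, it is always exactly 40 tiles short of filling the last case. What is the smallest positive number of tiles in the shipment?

158591

Being 40 short of a full case of size k means N ≡ −40 (mod k), i.e. N + 40 is a multiple of each size.
627 = 3 × 11 × 19
363 = 3 × 11^2
759 = 3 × 11 × 23
LCM(627, 363, 759) = 3 × 11^2 × 19 × 23 = 158631.
Smallest positive N is 158631 − 40 = 158591.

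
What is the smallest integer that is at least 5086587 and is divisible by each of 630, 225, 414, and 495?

5578650

The integer must be a common multiple of 630, 225, 414, and 495, so a multiple of their LCM.
630 = 2 × 3^2 × 5 × 7
225 = 3^2 × 5^2
414 = 2 × 3^2 × 23
495 = 3^2 × 5 × 11
LCM(630, 225, 414, 495) = 2 × 3^2 × 5^2 × 7 × 11 × 23 = 796950.
Smallest multiple of 796950 that is ≥ 5086587: ⌈5086587/796950⌉ × 796950 = 7 × 796950 = 5578650.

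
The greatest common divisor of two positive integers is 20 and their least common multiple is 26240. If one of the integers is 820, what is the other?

For two integers, gcd × lcm = product, so the other is (20 × 26240) / 820 = 524800 / 820 = 640.

640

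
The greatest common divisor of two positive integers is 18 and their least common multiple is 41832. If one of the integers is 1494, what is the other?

504

For two integers, gcd × lcm = product, so the other is (18 × 41832) / 1494 = 752976 / 1494 = 504.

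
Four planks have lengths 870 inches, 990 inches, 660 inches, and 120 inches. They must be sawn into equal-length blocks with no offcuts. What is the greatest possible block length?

This is the greatest common divisor of 870, 990, 660, and 120.
870 = 2 × 3 × 5 × 29
990 = 2 × 3^2 × 5 × 11
660 = 2^2 × 3 × 5 × 11
120 = 2^3 × 3 × 5
gcd(870, 990, 660, 120) = 2 × 3 × 5 = 30.

30 inches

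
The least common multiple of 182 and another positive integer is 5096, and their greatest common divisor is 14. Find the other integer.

gcd × lcm = product of the two integers, so the other integer is (14 × 5096) / 182 = 392.

392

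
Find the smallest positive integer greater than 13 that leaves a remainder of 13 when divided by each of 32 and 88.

365

N − 13 must be a common multiple of 32 and 88.
32 = 2^5
88 = 2^3 × 11
LCM(32, 88) = 2^5 × 11 = 352.
Smallest N > 13 is LCM + 13 = 352 + 13 = 365.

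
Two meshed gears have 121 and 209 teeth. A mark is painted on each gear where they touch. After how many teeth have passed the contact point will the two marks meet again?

2299 teeth

The first simultaneous occurrence is after LCM of the individual periods.
121 = 11^2
209 = 11 × 19
LCM(121, 209) = 11^2 × 19 = 2299.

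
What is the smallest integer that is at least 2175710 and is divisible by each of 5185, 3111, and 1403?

2504355

The integer must be a common multiple of 5185, 3111, and 1403, so a multiple of their LCM.
5185 = 5 × 17 × 61
3111 = 3 × 17 × 61
1403 = 23 × 61
LCM(5185, 3111, 1403) = 3 × 5 × 17 × 23 × 61 = 357765.
Smallest multiple of 357765 that is ≥ 2175710: ⌈2175710/357765⌉ × 357765 = 7 × 357765 = 2504355.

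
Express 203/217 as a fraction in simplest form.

203 = 7 × 29
217 = 7 × 31
gcd(203, 217) = 7.
Divide numerator and denominator by 7: 203/217 = 29/31.

29/31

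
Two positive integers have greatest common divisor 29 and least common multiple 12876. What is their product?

For any two positive integers, gcd × lcm = product = 29 × 12876 = 373404.

373404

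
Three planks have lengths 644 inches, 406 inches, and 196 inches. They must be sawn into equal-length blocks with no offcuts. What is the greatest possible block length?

The block length must divide every plank, so the greatest is gcd(644, 406, 196).
644 = 2^2 × 7 × 23
406 = 2 × 7 × 29
196 = 2^2 × 7^2
gcd(644, 406, 196) = 2 × 7 = 14.

14 inches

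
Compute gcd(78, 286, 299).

78 = 2 × 3 × 13
286 = 2 × 11 × 13
299 = 13 × 23
gcd(78, 286, 299) = 13.

13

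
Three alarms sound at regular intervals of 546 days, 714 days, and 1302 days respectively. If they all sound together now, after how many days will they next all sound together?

287742 days

We need the least common multiple of the intervals.
546 = 2 × 3 × 7 × 13
714 = 2 × 3 × 7 × 17
1302 = 2 × 3 × 7 × 31
LCM(546, 714, 1302) = 2 × 3 × 7 × 13 × 17 × 31 = 287742.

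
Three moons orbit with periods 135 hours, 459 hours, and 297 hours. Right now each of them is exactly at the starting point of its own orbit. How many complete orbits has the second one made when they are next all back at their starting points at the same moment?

All finish a whole number of cycles simultaneously at t = LCM of the periods.
135 = 3^3 × 5
459 = 3^3 × 17
297 = 3^3 × 11
LCM(135, 459, 297) = 3^3 × 5 × 11 × 17 = 25245.
Orbits for period 459: 25245 / 459 = 55.

55 orbits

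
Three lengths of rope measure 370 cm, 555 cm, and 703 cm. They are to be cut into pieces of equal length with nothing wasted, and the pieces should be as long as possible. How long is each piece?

The greatest length dividing all of 370, 555, and 703 is their gcd.
370 = 2 × 5 × 37
555 = 3 × 5 × 37
703 = 19 × 37
gcd(370, 555, 703) = 37.

37 cm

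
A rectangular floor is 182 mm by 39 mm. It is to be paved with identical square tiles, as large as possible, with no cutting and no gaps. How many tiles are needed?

42

Tile side = gcd(182, 39).
182 = 2 × 7 × 13
39 = 3 × 13
gcd(182, 39) = 13.
Tiles: (182/13) × (39/13) = 14 × 3 = 42.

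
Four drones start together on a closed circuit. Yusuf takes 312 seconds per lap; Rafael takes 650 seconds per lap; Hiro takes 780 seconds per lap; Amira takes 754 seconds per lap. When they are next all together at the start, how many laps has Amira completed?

They are all back at their starting positions together after one LCM of the periods.
312 = 2^3 × 3 × 13
650 = 2 × 5^2 × 13
780 = 2^2 × 3 × 5 × 13
754 = 2 × 13 × 29
LCM(312, 650, 780, 754) = 2^3 × 3 × 5^2 × 13 × 29 = 226200.
Laps for period 754: 226200 / 754 = 300.

300 laps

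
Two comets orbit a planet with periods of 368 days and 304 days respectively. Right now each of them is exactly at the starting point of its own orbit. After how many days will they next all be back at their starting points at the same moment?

They coincide at every common multiple of the periods; the first is the LCM.
368 = 2^4 × 23
304 = 2^4 × 19
LCM(368, 304) = 2^4 × 19 × 23 = 6992.

6992 days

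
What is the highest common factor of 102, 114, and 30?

6

102 = 2 × 3 × 17
114 = 2 × 3 × 19
30 = 2 × 3 × 5
gcd(102, 114, 30) = 2 × 3 = 6.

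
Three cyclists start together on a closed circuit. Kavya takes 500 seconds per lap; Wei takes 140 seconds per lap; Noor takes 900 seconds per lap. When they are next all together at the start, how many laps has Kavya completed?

They are all back at their starting positions together after one LCM of the periods.
500 = 2^2 × 5^3
140 = 2^2 × 5 × 7
900 = 2^2 × 3^2 × 5^2
LCM(500, 140, 900) = 2^2 × 3^2 × 5^3 × 7 = 31500.
Laps for period 500: 31500 / 500 = 63.

63 laps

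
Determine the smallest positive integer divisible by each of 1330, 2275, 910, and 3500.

1330 = 2 × 5 × 7 × 19
2275 = 5^2 × 7 × 13
910 = 2 × 5 × 7 × 13
3500 = 2^2 × 5^3 × 7
LCM(1330, 2275, 910, 3500) = 2^2 × 5^3 × 7 × 13 × 19 = 864500.

864500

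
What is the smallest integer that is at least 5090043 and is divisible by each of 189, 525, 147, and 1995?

The integer must be a common multiple of 189, 525, 147, and 1995, so a multiple of their LCM.
189 = 3^3 × 7
525 = 3 × 5^2 × 7
147 = 3 × 7^2
1995 = 3 × 5 × 7 × 19
LCM(189, 525, 147, 1995) = 3^3 × 5^2 × 7^2 × 19 = 628425.
Smallest multiple of 628425 that is ≥ 5090043: ⌈5090043/628425⌉ × 628425 = 9 × 628425 = 5655825.

5655825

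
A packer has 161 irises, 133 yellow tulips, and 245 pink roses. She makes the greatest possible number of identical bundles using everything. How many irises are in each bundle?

23

Number of bundles = gcd(161, 133, 245).
161 = 7 × 23
133 = 7 × 19
245 = 5 × 7^2
gcd(161, 133, 245) = 7.
irises per bundle = 161 / 7 = 23.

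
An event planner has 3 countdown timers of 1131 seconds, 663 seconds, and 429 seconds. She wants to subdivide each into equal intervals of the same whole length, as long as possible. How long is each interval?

39 seconds

The interval must divide each timer length; the longest such is the gcd.
1131 = 3 × 13 × 29
663 = 3 × 13 × 17
429 = 3 × 11 × 13
gcd(1131, 663, 429) = 3 × 13 = 39.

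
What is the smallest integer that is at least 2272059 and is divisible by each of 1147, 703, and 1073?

2527988

The integer must be a common multiple of 1147, 703, and 1073, so a multiple of their LCM.
1147 = 31 × 37
703 = 19 × 37
1073 = 29 × 37
LCM(1147, 703, 1073) = 19 × 29 × 31 × 37 = 631997.
Smallest multiple of 631997 that is ≥ 2272059: ⌈2272059/631997⌉ × 631997 = 4 × 631997 = 2527988.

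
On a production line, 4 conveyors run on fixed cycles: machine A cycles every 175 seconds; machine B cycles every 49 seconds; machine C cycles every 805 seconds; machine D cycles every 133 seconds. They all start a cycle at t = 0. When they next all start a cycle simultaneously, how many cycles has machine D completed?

4025 cycles

The first common completion time is the LCM of the periods.
175 = 5^2 × 7
49 = 7^2
805 = 5 × 7 × 23
133 = 7 × 19
LCM(175, 49, 805, 133) = 5^2 × 7^2 × 19 × 23 = 535325.
Cycles for period 133: 535325 / 133 = 4025.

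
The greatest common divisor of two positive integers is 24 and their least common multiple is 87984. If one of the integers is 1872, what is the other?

For two integers, gcd × lcm = product, so the other is (24 × 87984) / 1872 = 2111616 / 1872 = 1128.

1128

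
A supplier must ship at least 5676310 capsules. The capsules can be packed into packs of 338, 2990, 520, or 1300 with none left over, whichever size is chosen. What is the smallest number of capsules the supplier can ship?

The number of capsules must be a common multiple of 338, 2990, 520, and 1300, so a multiple of their LCM.
338 = 2 × 13^2
2990 = 2 × 5 × 13 × 23
520 = 2^3 × 5 × 13
1300 = 2^2 × 5^2 × 13
LCM(338, 2990, 520, 1300) = 2^3 × 5^2 × 13^2 × 23 = 777400.
Smallest multiple of 777400 that is ≥ 5676310: ⌈5676310/777400⌉ × 777400 = 8 × 777400 = 6219200.

6219200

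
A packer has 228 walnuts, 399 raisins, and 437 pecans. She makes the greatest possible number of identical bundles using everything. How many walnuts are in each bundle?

Number of bundles = gcd(228, 399, 437).
228 = 2^2 × 3 × 19
399 = 3 × 7 × 19
437 = 19 × 23
gcd(228, 399, 437) = 19.
walnuts per bundle = 228 / 19 = 12.

12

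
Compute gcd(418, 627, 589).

19

418 = 2 × 11 × 19
627 = 3 × 11 × 19
589 = 19 × 31
gcd(418, 627, 589) = 19.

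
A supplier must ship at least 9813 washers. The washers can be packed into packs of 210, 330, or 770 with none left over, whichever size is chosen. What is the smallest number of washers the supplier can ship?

The number of washers must be a common multiple of 210, 330, and 770, so a multiple of their LCM.
210 = 2 × 3 × 5 × 7
330 = 2 × 3 × 5 × 11
770 = 2 × 5 × 7 × 11
LCM(210, 330, 770) = 2 × 3 × 5 × 7 × 11 = 2310.
Smallest multiple of 2310 that is ≥ 9813: ⌈9813/2310⌉ × 2310 = 5 × 2310 = 11550.

11550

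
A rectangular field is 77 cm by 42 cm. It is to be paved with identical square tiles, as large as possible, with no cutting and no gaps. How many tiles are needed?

Tile side = gcd(77, 42).
77 = 7 × 11
42 = 2 × 3 × 7
gcd(77, 42) = 7.
Tiles: (77/7) × (42/7) = 11 × 6 = 66.

66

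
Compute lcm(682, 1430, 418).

842270

682 = 2 × 11 × 31
1430 = 2 × 5 × 11 × 13
418 = 2 × 11 × 19
LCM(682, 1430, 418) = 2 × 5 × 11 × 13 × 19 × 31 = 842270.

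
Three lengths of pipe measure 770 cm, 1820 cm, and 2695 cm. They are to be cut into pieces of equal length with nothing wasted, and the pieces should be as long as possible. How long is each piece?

35 cm

The greatest length dividing all of 770, 1820, and 2695 is their gcd.
770 = 2 × 5 × 7 × 11
1820 = 2^2 × 5 × 7 × 13
2695 = 5 × 7^2 × 11
gcd(770, 1820, 2695) = 5 × 7 = 35.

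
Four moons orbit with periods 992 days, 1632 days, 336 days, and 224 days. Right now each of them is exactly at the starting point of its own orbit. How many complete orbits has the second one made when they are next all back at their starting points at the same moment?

217 orbits

The first common completion time is the LCM of the periods.
992 = 2^5 × 31
1632 = 2^5 × 3 × 17
336 = 2^4 × 3 × 7
224 = 2^5 × 7
LCM(992, 1632, 336, 224) = 2^5 × 3 × 7 × 17 × 31 = 354144.
Orbits for period 1632: 354144 / 1632 = 217.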